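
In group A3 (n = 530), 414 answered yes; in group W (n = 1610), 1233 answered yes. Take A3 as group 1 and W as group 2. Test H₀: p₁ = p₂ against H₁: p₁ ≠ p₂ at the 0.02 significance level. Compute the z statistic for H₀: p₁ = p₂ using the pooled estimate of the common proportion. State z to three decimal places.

z = 0.725

p̂₁ = 414/530 = 0.78113, p̂₂ = 1233/1610 = 0.76584.
Pooled p̂ = (414+1233)/(530+1610) = 1647/2140 = 0.76963.
SE = √(p̂(1−p̂)(1/n₁+1/n₂)) = √(0.76963·0.23037·0.00250791) = √(0.000444657) = 0.02109.
z = (0.78113 − 0.76584)/0.02109 = 0.01529/0.02109 = 0.725.
Two-sided p-value ≈ 2·Φ(−0.725) = 0.4683; since p > α = 0.02, fail to reject H₀.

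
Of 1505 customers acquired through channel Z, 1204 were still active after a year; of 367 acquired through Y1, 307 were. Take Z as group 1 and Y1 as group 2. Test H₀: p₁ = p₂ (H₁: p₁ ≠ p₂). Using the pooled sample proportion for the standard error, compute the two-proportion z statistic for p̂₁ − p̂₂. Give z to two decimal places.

p̂₁ = 1204/1505 = 0.8000, p̂₂ = 307/367 = 0.8365.
Pooled p̂ = (1204+307)/(1505+367) = 1511/1872 = 0.8072.
SE = √(p̂(1−p̂)(1/n₁+1/n₂)) = √(0.8072·0.1928·0.00338925) = √(0.00052755) = 0.0230.
z = (0.8000 − 0.8365)/0.0230 = -0.0365/0.0230 = -1.59.
Two-sided p-value ≈ 2·Φ(−1.590) = 0.1119.

z = -1.59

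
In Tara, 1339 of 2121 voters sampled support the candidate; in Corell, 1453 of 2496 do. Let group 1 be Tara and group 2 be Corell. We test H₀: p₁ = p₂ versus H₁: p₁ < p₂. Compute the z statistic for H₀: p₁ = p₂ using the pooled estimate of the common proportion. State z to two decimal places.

z = 3.41

p̂₁ = 1339/2121 = 0.63131, p̂₂ = 1453/2496 = 0.58213.
Pooled p̂ = (1339+1453)/(2121+2496) = 2792/4617 = 0.60472.
SE = √(p̂(1−p̂)(1/n₁+1/n₂)) = √(0.60472·0.39528·0.000872117) = √(0.000208465) = 0.01444.
z = (0.63131 − 0.58213)/0.01444 = 0.04918/0.01444 = 3.41.
p-value = P(Z < 3.406) ≈ 0.9997.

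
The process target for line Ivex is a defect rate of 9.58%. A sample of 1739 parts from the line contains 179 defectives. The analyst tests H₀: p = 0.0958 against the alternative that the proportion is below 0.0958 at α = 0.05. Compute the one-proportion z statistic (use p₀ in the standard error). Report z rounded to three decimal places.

z = 1.011

p̂ = 179/1739 = 0.102933.
Under H₀, SE = √(0.0958·0.9042/1739) = √(4.98116e-05) = 0.007058.
z = (0.102933 − 0.0958)/0.007058 = 0.007133/0.007058 = 1.011.
p-value = P(Z < 1.011) ≈ 0.8439. With α = 0.05, fail to reject H₀.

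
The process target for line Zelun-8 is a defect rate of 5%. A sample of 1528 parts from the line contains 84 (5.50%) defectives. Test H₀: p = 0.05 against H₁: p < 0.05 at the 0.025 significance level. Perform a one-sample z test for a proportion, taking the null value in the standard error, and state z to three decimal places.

p̂ = 84/1528 = 0.054974.
SE = √(p₀(1−p₀)/n) = √(0.0475/1528) = 0.005576.
z = (0.054974 − 0.05)/0.005576 = 0.004974/0.005576 = 0.892.
p-value = P(Z < 0.892) ≈ 0.8138; since p > α = 0.025, fail to reject H₀.

z = 0.892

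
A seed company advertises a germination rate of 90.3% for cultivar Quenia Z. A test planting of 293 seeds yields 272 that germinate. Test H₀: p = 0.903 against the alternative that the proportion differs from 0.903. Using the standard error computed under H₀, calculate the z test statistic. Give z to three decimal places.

z = 1.465

p̂ = 272/293 = 0.92833.
Under H₀, SE = √(0.903·0.097/293) = √(0.000298945) = 0.01729.
z = (0.92833 − 0.903)/0.01729 = 0.02533/0.01729 = 1.465.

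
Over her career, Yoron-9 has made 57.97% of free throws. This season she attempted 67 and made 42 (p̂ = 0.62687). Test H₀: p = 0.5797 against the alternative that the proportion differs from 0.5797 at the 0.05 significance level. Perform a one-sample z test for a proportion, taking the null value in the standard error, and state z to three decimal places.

z = 0.782

p̂ = 42/67 ≈ 0.62687.
SE = √(p₀(1−p₀)/n) = √(0.24365/67) = 0.06030.
z = (0.62687 − 0.5797)/0.06030 = 0.04717/0.06030 = 0.782.
p-value = 2·P(Z > 0.782) ≈ 0.4341; since p > α = 0.05, fail to reject H₀.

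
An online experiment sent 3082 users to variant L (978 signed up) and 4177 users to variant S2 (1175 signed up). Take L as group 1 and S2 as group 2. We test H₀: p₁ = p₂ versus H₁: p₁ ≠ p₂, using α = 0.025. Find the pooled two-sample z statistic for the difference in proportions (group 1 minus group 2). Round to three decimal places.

p̂₁ = 978/3082 = 0.31733, p̂₂ = 1175/4177 = 0.28130.
Pooled p̂ = (978+1175)/(3082+4177) = 2153/7259 = 0.29660.
SE = √(p̂(1−p̂)(1/n₁+1/n₂)) = √(0.29660·0.70340·0.000563871) = √(0.000117639) = 0.01085.
z = (0.31733 − 0.28130)/0.01085 = 0.03603/0.01085 = 3.321.
p-value = 2·P(Z > 3.321) ≈ 0.0009; since p < α = 0.025, reject H₀.

z = 3.321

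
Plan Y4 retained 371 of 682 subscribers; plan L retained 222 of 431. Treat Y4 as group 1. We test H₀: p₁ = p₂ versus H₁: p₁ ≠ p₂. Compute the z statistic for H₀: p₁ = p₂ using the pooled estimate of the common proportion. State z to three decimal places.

z = 0.942

p̂₁ = 371/682 ≈ 0.54399, p̂₂ = 222/431 ≈ 0.51508.
Pooled p̂ = (371+222)/(682+431) = 593/1113 = 0.53279.
SE = √(0.248925 × 0.00378646) = 0.03070.
z = (0.54399 − 0.51508)/0.03070 = 0.02891/0.03070 = 0.942.
Two-sided p-value ≈ 2·Φ(−0.942) = 0.3464.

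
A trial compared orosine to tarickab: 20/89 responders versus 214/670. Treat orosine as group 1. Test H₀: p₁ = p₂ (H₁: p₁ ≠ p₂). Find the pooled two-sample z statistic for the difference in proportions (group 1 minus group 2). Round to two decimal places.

p̂₁ = 20/89 = 0.2247, p̂₂ = 214/670 = 0.3194.
Pooled p̂ = (20+214)/(89+670) = 234/759 = 0.3083.
SE = √(p̂(1−p̂)(1/n₁+1/n₂)) = √(0.3083·0.6917·0.0127285) = √(0.00271437) = 0.0521.
z = (0.2247 − 0.3194)/0.0521 = -0.0947/0.0521 = -1.82.
Two-sided p-value ≈ 2·Φ(−1.817) = 0.0692.

z = -1.82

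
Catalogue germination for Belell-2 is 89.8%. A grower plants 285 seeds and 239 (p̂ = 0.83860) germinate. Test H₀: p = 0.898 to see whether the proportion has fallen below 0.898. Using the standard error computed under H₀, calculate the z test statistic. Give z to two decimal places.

z = -3.31

p̂ = 239/285 = 0.83860.
Standard error under H₀: √(0.898×0.102/285) = 0.01793.
z = (0.83860 − 0.898)/0.01793 = -0.05940/0.01793 = -3.31.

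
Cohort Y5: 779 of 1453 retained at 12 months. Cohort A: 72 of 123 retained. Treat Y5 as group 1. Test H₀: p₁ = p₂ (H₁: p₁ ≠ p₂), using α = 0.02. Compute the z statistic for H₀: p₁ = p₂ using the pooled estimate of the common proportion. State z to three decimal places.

z = -1.052

p̂₁ = 779/1453 = 0.53613, p̂₂ = 72/123 = 0.58537.
Pooled p̂ = (779+72)/(1453+123) = 851/1576 = 0.53997.
SE = √(0.248402 × 0.00881831) = 0.04680.
z = (0.53613 − 0.58537)/0.04680 = -0.04924/0.04680 = -1.052.
p-value = 2·P(Z > 1.052) ≈ 0.2928. With α = 0.02, fail to reject H₀.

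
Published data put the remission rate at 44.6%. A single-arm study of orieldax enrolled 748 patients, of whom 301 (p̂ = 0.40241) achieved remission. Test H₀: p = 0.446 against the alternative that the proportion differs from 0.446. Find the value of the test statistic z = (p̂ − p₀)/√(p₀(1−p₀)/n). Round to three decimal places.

z = -2.399

p̂ = 301/748 ≈ 0.40241.
Standard error under H₀: √(0.446×0.554/748) = 0.01817.
z = (0.40241 − 0.446)/0.01817 = -0.04359/0.01817 = -2.399.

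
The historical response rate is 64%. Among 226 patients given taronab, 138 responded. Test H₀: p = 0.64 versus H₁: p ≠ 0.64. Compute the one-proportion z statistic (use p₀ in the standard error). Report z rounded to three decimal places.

z = -0.920

p̂ = 138/226 ≈ 0.61062.
SE = √(p₀(1−p₀)/n) = √(0.2304/226) = 0.03193.
z = (0.61062 − 0.64)/0.03193 = -0.02938/0.03193 = -0.920.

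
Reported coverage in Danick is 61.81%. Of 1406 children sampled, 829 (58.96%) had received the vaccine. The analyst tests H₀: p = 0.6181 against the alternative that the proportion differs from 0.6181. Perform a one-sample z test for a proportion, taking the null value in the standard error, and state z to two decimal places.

z = -2.20

p̂ = 829/1406 ≈ 0.58962.
Standard error under H₀: √(0.6181×0.3819/1406) = 0.01296.
z = (0.58962 − 0.6181)/0.01296 = -0.02848/0.01296 = -2.20.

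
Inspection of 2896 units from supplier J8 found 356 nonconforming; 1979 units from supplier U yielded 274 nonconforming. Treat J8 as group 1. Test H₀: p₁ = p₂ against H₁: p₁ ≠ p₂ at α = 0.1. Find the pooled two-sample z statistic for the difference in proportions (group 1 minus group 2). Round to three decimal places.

p̂₁ = 356/2896 = 0.12293, p̂₂ = 274/1979 = 0.13845.
Pooled p̂ = (356+274)/(2896+1979) = 630/4875 = 0.12923.
SE = √(0.11253 × 0.00085061) = 0.00978.
z = (0.12293 − 0.13845)/0.00978 = -0.01552/0.00978 = -1.587.
Two-sided p-value ≈ 2·Φ(−1.587) = 0.1125; since p > α = 0.1, fail to reject H₀.

z = -1.587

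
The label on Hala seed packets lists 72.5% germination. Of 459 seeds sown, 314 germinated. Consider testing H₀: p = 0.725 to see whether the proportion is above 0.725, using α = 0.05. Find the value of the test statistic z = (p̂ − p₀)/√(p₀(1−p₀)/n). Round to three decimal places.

p̂ = 314/459 ≈ 0.68410.
Under H₀, SE = √(0.725·0.275/459) = √(0.000434368) = 0.02084.
z = (0.68410 − 0.725)/0.02084 = -0.04090/0.02084 = -1.963.
p-value = P(Z > -1.963) ≈ 0.9752; since p > α = 0.05, fail to reject H₀.

z = -1.963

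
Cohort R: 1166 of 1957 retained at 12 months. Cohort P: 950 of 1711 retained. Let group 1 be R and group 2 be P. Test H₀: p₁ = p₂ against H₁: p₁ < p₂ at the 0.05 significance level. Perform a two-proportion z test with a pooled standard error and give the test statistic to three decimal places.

p̂₁ = 1166/1957 ≈ 0.59581, p̂₂ = 950/1711 ≈ 0.55523.
Pooled p̂ = (1166+950)/(1957+1711) = 2116/3668 = 0.57688.
SE = √(0.244089 × 0.00109544) = 0.01635.
z = (0.59581 − 0.55523)/0.01635 = 0.04058/0.01635 = 2.482.
p-value = P(Z < 2.482) ≈ 0.9935. With α = 0.05, fail to reject H₀.

z = 2.482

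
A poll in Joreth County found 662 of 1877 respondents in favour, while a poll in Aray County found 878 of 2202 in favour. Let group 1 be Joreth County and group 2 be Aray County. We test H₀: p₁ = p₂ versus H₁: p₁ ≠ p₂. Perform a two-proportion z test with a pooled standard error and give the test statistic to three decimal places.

p̂₁ = 662/1877 ≈ 0.35269, p̂₂ = 878/2202 ≈ 0.39873.
Pooled p̂ = (662+878)/(1877+2202) = 1540/4079 = 0.37754.
SE = √(0.235004 × 0.000986898) = 0.01523.
z = (0.35269 − 0.39873)/0.01523 = -0.04604/0.01523 = -3.023.
p-value = 2·P(Z > 3.023) ≈ 0.0025.

z = -3.023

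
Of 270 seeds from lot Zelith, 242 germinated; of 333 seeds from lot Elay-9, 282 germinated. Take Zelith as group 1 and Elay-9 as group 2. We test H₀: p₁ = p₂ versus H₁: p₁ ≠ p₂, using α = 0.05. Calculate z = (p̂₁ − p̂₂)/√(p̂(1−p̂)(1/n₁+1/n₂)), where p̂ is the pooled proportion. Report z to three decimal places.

z = 1.790

p̂₁ = 242/270 ≈ 0.89630, p̂₂ = 282/333 ≈ 0.84685.
Pooled p̂ = (242+282)/(270+333) = 524/603 = 0.86899.
SE = √(0.113848 × 0.00670671) = 0.02763.
z = (0.89630 − 0.84685)/0.02763 = 0.04945/0.02763 = 1.790.
Two-sided p-value ≈ 2·Φ(−1.790) = 0.0735; since p > α = 0.05, fail to reject H₀.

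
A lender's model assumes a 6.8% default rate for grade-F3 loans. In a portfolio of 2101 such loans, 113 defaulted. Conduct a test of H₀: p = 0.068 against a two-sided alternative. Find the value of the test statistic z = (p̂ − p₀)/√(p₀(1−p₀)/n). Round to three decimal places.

p̂ = 113/2101 = 0.053784.
SE = √(p₀(1−p₀)/n) = √(0.063376/2101) = 0.005492.
z = (0.053784 − 0.068)/0.005492 = -0.014216/0.005492 = -2.588.
p-value = 2·P(Z > 2.588) ≈ 0.0096.

z = -2.588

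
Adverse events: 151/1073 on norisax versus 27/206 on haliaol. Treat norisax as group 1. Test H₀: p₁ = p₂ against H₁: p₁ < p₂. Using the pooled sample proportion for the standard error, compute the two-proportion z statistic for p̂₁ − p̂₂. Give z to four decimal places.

z = 0.3669

p̂₁ = 151/1073 ≈ 0.140727, p̂₂ = 27/206 ≈ 0.131068.
Pooled p̂ = (151+27)/(1073+206) = 178/1279 = 0.139171.
SE = √(p̂(1−p̂)(1/n₁+1/n₂)) = √(0.139171·0.860829·0.00578634) = √(0.000693218) = 0.026329.
z = (0.140727 − 0.131068)/0.026329 = 0.009659/0.026329 = 0.3669.
p-value = P(Z < 0.367) ≈ 0.6431.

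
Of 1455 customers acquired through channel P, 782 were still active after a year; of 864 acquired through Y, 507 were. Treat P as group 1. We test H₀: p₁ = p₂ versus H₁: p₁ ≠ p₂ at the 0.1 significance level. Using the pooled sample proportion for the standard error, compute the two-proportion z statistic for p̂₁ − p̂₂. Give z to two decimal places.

p̂₁ = 782/1455 ≈ 0.5375, p̂₂ = 507/864 ≈ 0.5868.
Pooled p̂ = (782+507)/(1455+864) = 1289/2319 = 0.5558.
SE = √(p̂(1−p̂)(1/n₁+1/n₂)) = √(0.5558·0.4442·0.00184469) = √(0.000455421) = 0.0213.
z = (0.5375 − 0.5868)/0.0213 = -0.0493/0.0213 = -2.31.
Two-sided p-value ≈ 2·Φ(−2.312) = 0.0208, so at α = 0.1 we reject H₀.

z = -2.31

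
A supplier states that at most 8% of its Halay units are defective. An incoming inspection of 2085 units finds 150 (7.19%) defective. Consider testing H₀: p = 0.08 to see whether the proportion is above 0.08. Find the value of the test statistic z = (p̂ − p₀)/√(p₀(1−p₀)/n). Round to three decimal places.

z = -1.356

p̂ = 150/2085 = 0.071942.
SE = √(p₀(1−p₀)/n) = √(0.0736/2085) = 0.005941.
z = (0.071942 − 0.08)/0.005941 = -0.008058/0.005941 = -1.356.
p-value = P(Z > -1.356) ≈ 0.9125.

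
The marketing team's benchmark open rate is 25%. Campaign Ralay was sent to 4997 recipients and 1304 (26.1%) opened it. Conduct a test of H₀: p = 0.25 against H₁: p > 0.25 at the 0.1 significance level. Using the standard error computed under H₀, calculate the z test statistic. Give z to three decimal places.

z = 1.789

p̂ = 1304/4997 = 0.260957.
Under H₀, SE = √(0.25·0.75/4997) = √(3.75225e-05) = 0.006126.
z = (0.260957 − 0.25)/0.006126 = 0.010957/0.006126 = 1.789.
p-value = P(Z > 1.789) ≈ 0.0368. With α = 0.1, reject H₀.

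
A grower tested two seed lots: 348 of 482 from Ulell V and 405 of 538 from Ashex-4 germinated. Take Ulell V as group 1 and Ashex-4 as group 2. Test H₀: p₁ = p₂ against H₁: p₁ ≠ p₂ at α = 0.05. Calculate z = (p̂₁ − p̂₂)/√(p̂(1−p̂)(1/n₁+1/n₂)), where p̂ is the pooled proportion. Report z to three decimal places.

z = -1.117

p̂₁ = 348/482 ≈ 0.72199, p̂₂ = 405/538 ≈ 0.75279.
Pooled p̂ = (348+405)/(482+538) = 753/1020 = 0.73824.
SE = √(0.193244 × 0.00393342) = 0.02757.
z = (0.72199 − 0.75279)/0.02757 = -0.03080/0.02757 = -1.117.
Two-sided p-value ≈ 2·Φ(−1.117) = 0.2640. With α = 0.05, fail to reject H₀.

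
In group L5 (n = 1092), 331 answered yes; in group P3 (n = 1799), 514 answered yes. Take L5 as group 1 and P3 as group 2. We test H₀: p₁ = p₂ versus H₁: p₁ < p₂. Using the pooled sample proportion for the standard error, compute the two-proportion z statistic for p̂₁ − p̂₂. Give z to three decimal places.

z = 0.997

p̂₁ = 331/1092 = 0.30311, p̂₂ = 514/1799 = 0.28571.
Pooled p̂ = (331+514)/(1092+1799) = 845/2891 = 0.29229.
SE = √(p̂(1−p̂)(1/n₁+1/n₂)) = √(0.29229·0.70771·0.00147162) = √(0.000304411) = 0.01745.
z = (0.30311 − 0.28571)/0.01745 = 0.01740/0.01745 = 0.997.
p-value = P(Z < 0.997) ≈ 0.8407.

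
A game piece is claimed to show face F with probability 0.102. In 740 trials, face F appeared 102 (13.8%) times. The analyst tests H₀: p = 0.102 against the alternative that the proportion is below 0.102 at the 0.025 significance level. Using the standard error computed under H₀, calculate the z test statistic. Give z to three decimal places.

z = 3.221

p̂ = 102/740 ≈ 0.137838.
SE = √(p₀(1−p₀)/n) = √(0.091596/740) = 0.011126.
z = (0.137838 − 0.102)/0.011126 = 0.035838/0.011126 = 3.221.
p-value = P(Z < 3.221) ≈ 0.9994; since p > α = 0.025, fail to reject H₀.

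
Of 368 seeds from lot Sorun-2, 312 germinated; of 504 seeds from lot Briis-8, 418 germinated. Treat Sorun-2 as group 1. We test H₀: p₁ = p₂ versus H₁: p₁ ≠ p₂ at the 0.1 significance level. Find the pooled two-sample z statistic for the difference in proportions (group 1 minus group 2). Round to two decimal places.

p̂₁ = 312/368 ≈ 0.8478, p̂₂ = 418/504 ≈ 0.8294.
Pooled p̂ = (312+418)/(368+504) = 730/872 = 0.8372.
SE = √(0.136326 × 0.00470152) = 0.0253.
z = (0.8478 − 0.8294)/0.0253 = 0.0184/0.0253 = 0.73.
p-value = 2·P(Z > 0.729) ≈ 0.4659, so at α = 0.1 we fail to reject H₀.

z = 0.73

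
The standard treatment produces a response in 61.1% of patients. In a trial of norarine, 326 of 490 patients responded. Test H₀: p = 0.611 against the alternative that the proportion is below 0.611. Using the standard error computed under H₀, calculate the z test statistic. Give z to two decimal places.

z = 2.47

p̂ = 326/490 = 0.6653.
Standard error under H₀: √(0.611×0.389/490) = 0.0220.
z = (0.6653 − 0.611)/0.0220 = 0.0543/0.0220 = 2.47.
p-value = P(Z < 2.466) ≈ 0.9932.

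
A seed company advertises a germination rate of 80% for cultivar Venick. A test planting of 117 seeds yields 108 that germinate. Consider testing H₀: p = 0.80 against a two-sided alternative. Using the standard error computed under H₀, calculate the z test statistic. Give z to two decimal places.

z = 3.33

p̂ = 108/117 = 0.9231.
SE = √(p₀(1−p₀)/n) = √(0.16/117) = 0.0370.
z = (0.9231 − 0.8)/0.0370 = 0.1231/0.0370 = 3.33.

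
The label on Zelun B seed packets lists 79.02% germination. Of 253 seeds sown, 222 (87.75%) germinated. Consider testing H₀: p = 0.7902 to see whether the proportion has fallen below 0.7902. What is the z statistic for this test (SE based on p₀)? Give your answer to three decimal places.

p̂ = 222/253 = 0.87747.
Standard error under H₀: √(0.7902×0.2098/253) = 0.02560.
z = (0.87747 − 0.7902)/0.02560 = 0.08727/0.02560 = 3.409.
p-value = P(Z < 3.409) ≈ 0.9997.

z = 3.409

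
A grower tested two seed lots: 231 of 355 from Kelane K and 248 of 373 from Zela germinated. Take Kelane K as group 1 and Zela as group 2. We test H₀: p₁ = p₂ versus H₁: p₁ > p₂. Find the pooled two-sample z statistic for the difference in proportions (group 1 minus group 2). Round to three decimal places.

p̂₁ = 231/355 = 0.65070, p̂₂ = 248/373 = 0.66488.
Pooled p̂ = (231+248)/(355+373) = 479/728 = 0.65797.
SE = √(p̂(1−p̂)(1/n₁+1/n₂)) = √(0.65797·0.34203·0.00549787) = √(0.00123728) = 0.03517.
z = (0.65070 − 0.66488)/0.03517 = -0.01418/0.03517 = -0.403.
p-value = P(Z > -0.403) ≈ 0.6565.

z = -0.403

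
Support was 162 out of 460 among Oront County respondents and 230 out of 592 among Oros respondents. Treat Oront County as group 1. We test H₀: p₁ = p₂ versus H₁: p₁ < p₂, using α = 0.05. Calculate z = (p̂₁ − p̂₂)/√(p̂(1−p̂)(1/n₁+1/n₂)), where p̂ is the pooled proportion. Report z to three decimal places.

p̂₁ = 162/460 ≈ 0.35217, p̂₂ = 230/592 ≈ 0.38851.
Pooled p̂ = (162+230)/(460+592) = 392/1052 = 0.37262.
SE = √(0.233775 × 0.0038631) = 0.03005.
z = (0.35217 − 0.38851)/0.03005 = -0.03634/0.03005 = -1.209.
p-value = P(Z < -1.209) ≈ 0.1133, so at α = 0.05 we fail to reject H₀.

z = -1.209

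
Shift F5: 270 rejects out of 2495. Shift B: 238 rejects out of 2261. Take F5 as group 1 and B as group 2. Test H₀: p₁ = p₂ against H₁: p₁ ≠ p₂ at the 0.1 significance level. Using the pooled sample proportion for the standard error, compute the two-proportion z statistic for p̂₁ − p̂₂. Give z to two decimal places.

p̂₁ = 270/2495 = 0.10822, p̂₂ = 238/2261 = 0.10526.
Pooled p̂ = (270+238)/(2495+2261) = 508/4756 = 0.10681.
SE = √(p̂(1−p̂)(1/n₁+1/n₂)) = √(0.10681·0.89319·0.000843084) = √(8.04332e-05) = 0.00897.
z = (0.10822 − 0.10526)/0.00897 = 0.00296/0.00897 = 0.33.
p-value = 2·P(Z > 0.329) ≈ 0.7419. With α = 0.1, fail to reject H₀.

z = 0.33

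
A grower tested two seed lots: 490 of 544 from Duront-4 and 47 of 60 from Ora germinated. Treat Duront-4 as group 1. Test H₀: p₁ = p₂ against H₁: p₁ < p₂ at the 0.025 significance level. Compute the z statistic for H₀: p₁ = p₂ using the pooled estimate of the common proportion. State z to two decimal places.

z = 2.75

p̂₁ = 490/544 ≈ 0.9007, p̂₂ = 47/60 ≈ 0.7833.
Pooled p̂ = (490+47)/(544+60) = 537/604 = 0.8891.
SE = √(p̂(1−p̂)(1/n₁+1/n₂)) = √(0.8891·0.1109·0.0185049) = √(0.001825) = 0.0427.
z = (0.9007 − 0.7833)/0.0427 = 0.1174/0.0427 = 2.75.
p-value = P(Z < 2.748) ≈ 0.9970. With α = 0.025, fail to reject H₀.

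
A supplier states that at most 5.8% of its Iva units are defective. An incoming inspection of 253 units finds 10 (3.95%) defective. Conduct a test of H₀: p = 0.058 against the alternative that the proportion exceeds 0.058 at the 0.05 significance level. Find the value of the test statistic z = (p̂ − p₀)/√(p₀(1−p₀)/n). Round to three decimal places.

p̂ = 10/253 = 0.039526.
Standard error under H₀: √(0.058×0.942/253) = 0.014695.
z = (0.039526 − 0.058)/0.014695 = -0.018474/0.014695 = -1.257.
p-value = P(Z > -1.257) ≈ 0.8957. With α = 0.05, fail to reject H₀.

z = -1.257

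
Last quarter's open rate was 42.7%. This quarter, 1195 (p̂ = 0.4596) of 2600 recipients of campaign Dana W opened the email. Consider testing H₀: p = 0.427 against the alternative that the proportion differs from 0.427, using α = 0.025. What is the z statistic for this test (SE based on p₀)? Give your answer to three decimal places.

z = 3.362

p̂ = 1195/2600 ≈ 0.459615.
Standard error under H₀: √(0.427×0.573/2600) = 0.009701.
z = (0.459615 − 0.427)/0.009701 = 0.032615/0.009701 = 3.362.
p-value = 2·P(Z > 3.362) ≈ 0.0008. With α = 0.025, reject H₀.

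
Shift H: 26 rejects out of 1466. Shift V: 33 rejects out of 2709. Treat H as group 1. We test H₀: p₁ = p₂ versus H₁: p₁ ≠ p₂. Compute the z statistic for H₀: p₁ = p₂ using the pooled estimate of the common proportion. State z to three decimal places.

p̂₁ = 26/1466 ≈ 0.017735, p̂₂ = 33/2709 ≈ 0.012182.
Pooled p̂ = (26+33)/(1466+2709) = 59/4175 = 0.014132.
SE = √(p̂(1−p̂)(1/n₁+1/n₂)) = √(0.014132·0.985868·0.00105127) = √(1.46463e-05) = 0.003827.
z = (0.017735 − 0.012182)/0.003827 = 0.005553/0.003827 = 1.451.

z = 1.451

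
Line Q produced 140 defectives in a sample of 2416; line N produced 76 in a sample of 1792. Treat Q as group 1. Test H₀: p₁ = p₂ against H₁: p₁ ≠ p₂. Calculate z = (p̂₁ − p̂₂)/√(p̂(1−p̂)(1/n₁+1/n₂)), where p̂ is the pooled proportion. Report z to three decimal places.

p̂₁ = 140/2416 ≈ 0.057947, p̂₂ = 76/1792 ≈ 0.042411.
Pooled p̂ = (140+76)/(2416+1792) = 216/4208 = 0.051331.
SE = √(p̂(1−p̂)(1/n₁+1/n₂)) = √(0.051331·0.948669·0.000971943) = √(4.73297e-05) = 0.006880.
z = (0.057947 − 0.042411)/0.006880 = 0.015536/0.006880 = 2.258.
Two-sided p-value ≈ 2·Φ(−2.258) = 0.0239.

z = 2.258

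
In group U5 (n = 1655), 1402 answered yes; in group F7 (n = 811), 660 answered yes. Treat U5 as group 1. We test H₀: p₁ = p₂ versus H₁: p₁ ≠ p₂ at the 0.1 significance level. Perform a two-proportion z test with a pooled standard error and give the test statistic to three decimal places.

z = 2.100

p̂₁ = 1402/1655 ≈ 0.847130, p̂₂ = 660/811 ≈ 0.813810.
Pooled p̂ = (1402+660)/(1655+811) = 2062/2466 = 0.836172.
SE = √(0.136988 × 0.00183728) = 0.015865.
z = (0.847130 − 0.813810)/0.015865 = 0.033320/0.015865 = 2.100.
Two-sided p-value ≈ 2·Φ(−2.100) = 0.0357, so at α = 0.1 we reject H₀.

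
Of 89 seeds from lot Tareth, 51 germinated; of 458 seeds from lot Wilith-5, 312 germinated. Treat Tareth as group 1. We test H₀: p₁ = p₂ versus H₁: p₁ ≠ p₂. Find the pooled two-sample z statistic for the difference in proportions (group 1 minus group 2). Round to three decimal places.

p̂₁ = 51/89 ≈ 0.57303, p̂₂ = 312/458 ≈ 0.68122.
Pooled p̂ = (51+312)/(89+458) = 363/547 = 0.66362.
SE = √(p̂(1−p̂)(1/n₁+1/n₂)) = √(0.66362·0.33638·0.0134194) = √(0.00299558) = 0.05473.
z = (0.57303 − 0.68122)/0.05473 = -0.10819/0.05473 = -1.977.

z = -1.977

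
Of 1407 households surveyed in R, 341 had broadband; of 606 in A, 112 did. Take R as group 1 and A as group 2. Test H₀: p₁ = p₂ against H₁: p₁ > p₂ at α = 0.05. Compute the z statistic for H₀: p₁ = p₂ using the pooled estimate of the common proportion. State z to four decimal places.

z = 2.8358

p̂₁ = 341/1407 ≈ 0.242360, p̂₂ = 112/606 ≈ 0.184818.
Pooled p̂ = (341+112)/(1407+606) = 453/2013 = 0.225037.
SE = √(0.174395 × 0.0023609) = 0.020291.
z = (0.242360 − 0.184818)/0.020291 = 0.057542/0.020291 = 2.8358.
p-value = P(Z > 2.836) ≈ 0.0023, so at α = 0.05 we reject H₀.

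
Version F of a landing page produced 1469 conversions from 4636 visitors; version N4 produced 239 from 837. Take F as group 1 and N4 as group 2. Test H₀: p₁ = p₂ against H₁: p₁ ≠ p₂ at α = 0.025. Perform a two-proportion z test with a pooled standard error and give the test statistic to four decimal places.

p̂₁ = 1469/4636 = 0.316868, p̂₂ = 239/837 = 0.285544.
Pooled p̂ = (1469+239)/(4636+837) = 1708/5473 = 0.312077.
SE = √(p̂(1−p̂)(1/n₁+1/n₂)) = √(0.312077·0.687923·0.00141045) = √(0.000302802) = 0.017401.
z = (0.316868 − 0.285544)/0.017401 = 0.031324/0.017401 = 1.8001.
p-value = 2·P(Z > 1.800) ≈ 0.0718; since p > α = 0.025, fail to reject H₀.

z = 1.8001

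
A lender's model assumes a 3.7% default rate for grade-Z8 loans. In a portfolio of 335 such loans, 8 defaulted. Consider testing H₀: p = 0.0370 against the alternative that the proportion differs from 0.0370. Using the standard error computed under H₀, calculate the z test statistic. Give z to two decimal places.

z = -1.27

p̂ = 8/335 ≈ 0.0239.
SE = √(p₀(1−p₀)/n) = √(0.035631/335) = 0.0103.
z = (0.0239 − 0.037)/0.0103 = -0.0131/0.0103 = -1.27.
Two-sided p-value ≈ 2·Φ(−1.272) = 0.2033.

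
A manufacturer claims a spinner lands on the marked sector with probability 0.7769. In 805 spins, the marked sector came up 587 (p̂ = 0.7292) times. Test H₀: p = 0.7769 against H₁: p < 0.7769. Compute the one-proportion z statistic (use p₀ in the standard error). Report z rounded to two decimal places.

p̂ = 587/805 ≈ 0.72919.
Standard error under H₀: √(0.7769×0.2231/805) = 0.01467.
z = (0.72919 − 0.7769)/0.01467 = -0.04771/0.01467 = -3.25.

z = -3.25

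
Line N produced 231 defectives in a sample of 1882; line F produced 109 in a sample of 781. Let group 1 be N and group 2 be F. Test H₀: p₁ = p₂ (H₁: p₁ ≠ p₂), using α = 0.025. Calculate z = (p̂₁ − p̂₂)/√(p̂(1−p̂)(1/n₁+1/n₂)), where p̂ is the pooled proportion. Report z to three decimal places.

z = -1.184

p̂₁ = 231/1882 = 0.12274, p̂₂ = 109/781 = 0.13956.
Pooled p̂ = (231+109)/(1882+781) = 340/2663 = 0.12768.
SE = √(0.111375 × 0.00181176) = 0.01421.
z = (0.12274 − 0.13956)/0.01421 = -0.01682/0.01421 = -1.184.
p-value = 2·P(Z > 1.184) ≈ 0.2363; since p > α = 0.025, fail to reject H₀.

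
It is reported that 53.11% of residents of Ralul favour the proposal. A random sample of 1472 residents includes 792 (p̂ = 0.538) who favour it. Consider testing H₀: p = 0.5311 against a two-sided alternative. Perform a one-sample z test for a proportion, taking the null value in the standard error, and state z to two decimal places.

z = 0.53

p̂ = 792/1472 ≈ 0.5380.
Standard error under H₀: √(0.5311×0.4689/1472) = 0.0130.
z = (0.5380 − 0.5311)/0.0130 = 0.0069/0.0130 = 0.53.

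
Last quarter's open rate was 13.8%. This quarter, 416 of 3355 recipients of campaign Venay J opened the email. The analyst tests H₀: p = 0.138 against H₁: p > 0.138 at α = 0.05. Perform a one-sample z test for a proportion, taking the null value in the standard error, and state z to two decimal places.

z = -2.35

p̂ = 416/3355 ≈ 0.12399.
Under H₀, SE = √(0.138·0.862/3355) = √(3.54563e-05) = 0.00595.
z = (0.12399 − 0.138)/0.00595 = -0.01401/0.00595 = -2.35.
p-value = P(Z > -2.352) ≈ 0.9907. With α = 0.05, fail to reject H₀.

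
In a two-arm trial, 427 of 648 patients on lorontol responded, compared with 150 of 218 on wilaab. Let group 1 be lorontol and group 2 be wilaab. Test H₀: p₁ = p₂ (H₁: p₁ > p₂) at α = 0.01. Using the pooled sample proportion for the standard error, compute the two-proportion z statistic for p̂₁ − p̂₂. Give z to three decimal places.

z = -0.789

p̂₁ = 427/648 ≈ 0.65895, p̂₂ = 150/218 ≈ 0.68807.
Pooled p̂ = (427+150)/(648+218) = 577/866 = 0.66628.
SE = √(p̂(1−p̂)(1/n₁+1/n₂)) = √(0.66628·0.33372·0.00613037) = √(0.00136309) = 0.03692.
z = (0.65895 − 0.68807)/0.03692 = -0.02912/0.03692 = -0.789.
p-value = P(Z > -0.789) ≈ 0.7849, so at α = 0.01 we fail to reject H₀.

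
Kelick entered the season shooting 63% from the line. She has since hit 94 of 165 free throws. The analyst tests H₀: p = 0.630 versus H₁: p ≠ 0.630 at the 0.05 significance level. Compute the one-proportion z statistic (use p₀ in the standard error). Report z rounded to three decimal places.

p̂ = 94/165 = 0.56970.
SE = √(p₀(1−p₀)/n) = √(0.2331/165) = 0.03759.
z = (0.56970 − 0.63)/0.03759 = -0.06030/0.03759 = -1.604.
Two-sided p-value ≈ 2·Φ(−1.604) = 0.1086, so at α = 0.05 we fail to reject H₀.

z = -1.604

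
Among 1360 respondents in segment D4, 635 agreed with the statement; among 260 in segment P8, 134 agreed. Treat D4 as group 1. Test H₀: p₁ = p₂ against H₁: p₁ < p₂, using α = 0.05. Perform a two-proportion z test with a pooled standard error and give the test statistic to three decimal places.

z = -1.434

p̂₁ = 635/1360 = 0.46691, p̂₂ = 134/260 = 0.51538.
Pooled p̂ = (635+134)/(1360+260) = 769/1620 = 0.47469.
SE = √(p̂(1−p̂)(1/n₁+1/n₂)) = √(0.47469·0.52531·0.00458145) = √(0.00114243) = 0.03380.
z = (0.46691 − 0.51538)/0.03380 = -0.04847/0.03380 = -1.434.
p-value = P(Z < -1.434) ≈ 0.0758; since p > α = 0.05, fail to reject H₀.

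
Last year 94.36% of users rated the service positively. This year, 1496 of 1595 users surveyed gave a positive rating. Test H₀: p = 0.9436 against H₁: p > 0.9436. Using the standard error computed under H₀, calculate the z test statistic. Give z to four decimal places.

z = -0.9814

p̂ = 1496/1595 ≈ 0.9379310.
Standard error under H₀: √(0.9436×0.0564/1595) = 0.0057763.
z = (0.9379310 − 0.9436)/0.0057763 = -0.0056690/0.0057763 = -0.9814.
p-value = P(Z > -0.981) ≈ 0.8368.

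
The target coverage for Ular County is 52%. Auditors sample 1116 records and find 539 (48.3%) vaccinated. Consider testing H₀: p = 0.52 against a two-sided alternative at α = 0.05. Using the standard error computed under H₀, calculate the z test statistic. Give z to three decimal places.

z = -2.476

p̂ = 539/1116 ≈ 0.482975.
SE = √(p₀(1−p₀)/n) = √(0.2496/1116) = 0.014955.
z = (0.482975 − 0.52)/0.014955 = -0.037025/0.014955 = -2.476.
p-value = 2·P(Z > 2.476) ≈ 0.0133; since p < α = 0.05, reject H₀.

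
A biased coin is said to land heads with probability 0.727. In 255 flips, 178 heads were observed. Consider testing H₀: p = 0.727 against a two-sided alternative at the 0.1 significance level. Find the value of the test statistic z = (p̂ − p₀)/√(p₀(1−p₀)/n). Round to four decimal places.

z = -1.0381

p̂ = 178/255 ≈ 0.698039.
SE = √(p₀(1−p₀)/n) = √(0.19847/255) = 0.027898.
z = (0.698039 − 0.727)/0.027898 = -0.028961/0.027898 = -1.0381.
p-value = 2·P(Z > 1.038) ≈ 0.2992, so at α = 0.1 we fail to reject H₀.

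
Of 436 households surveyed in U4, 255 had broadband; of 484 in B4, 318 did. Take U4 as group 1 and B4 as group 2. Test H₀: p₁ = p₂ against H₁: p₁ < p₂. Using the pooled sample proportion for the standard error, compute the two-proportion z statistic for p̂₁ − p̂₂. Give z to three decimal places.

z = -2.255

p̂₁ = 255/436 ≈ 0.58486, p̂₂ = 318/484 ≈ 0.65702.
Pooled p̂ = (255+318)/(436+484) = 573/920 = 0.62283.
SE = √(p̂(1−p̂)(1/n₁+1/n₂)) = √(0.62283·0.37717·0.00435969) = √(0.00102415) = 0.03200.
z = (0.58486 − 0.65702)/0.03200 = -0.07216/0.03200 = -2.255.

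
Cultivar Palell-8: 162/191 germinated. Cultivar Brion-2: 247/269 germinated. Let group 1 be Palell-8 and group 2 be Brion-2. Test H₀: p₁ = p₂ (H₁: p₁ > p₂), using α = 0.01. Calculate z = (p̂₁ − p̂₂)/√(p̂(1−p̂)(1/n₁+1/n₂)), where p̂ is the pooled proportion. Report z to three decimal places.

p̂₁ = 162/191 = 0.84817, p̂₂ = 247/269 = 0.91822.
Pooled p̂ = (162+247)/(191+269) = 409/460 = 0.88913.
SE = √(p̂(1−p̂)(1/n₁+1/n₂)) = √(0.88913·0.11087·0.00895307) = √(0.000882572) = 0.02971.
z = (0.84817 − 0.91822)/0.02971 = -0.07005/0.02971 = -2.358.
p-value = P(Z > -2.358) ≈ 0.9908, so at α = 0.01 we fail to reject H₀.

z = -2.358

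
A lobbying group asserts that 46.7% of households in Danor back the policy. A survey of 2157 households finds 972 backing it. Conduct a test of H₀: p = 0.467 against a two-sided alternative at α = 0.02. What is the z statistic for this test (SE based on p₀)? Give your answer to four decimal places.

p̂ = 972/2157 ≈ 0.450626.
Standard error under H₀: √(0.467×0.533/2157) = 0.010742.
z = (0.450626 − 0.467)/0.010742 = -0.016374/0.010742 = -1.5243.
p-value = 2·P(Z > 1.524) ≈ 0.1274, so at α = 0.02 we fail to reject H₀.

z = -1.5243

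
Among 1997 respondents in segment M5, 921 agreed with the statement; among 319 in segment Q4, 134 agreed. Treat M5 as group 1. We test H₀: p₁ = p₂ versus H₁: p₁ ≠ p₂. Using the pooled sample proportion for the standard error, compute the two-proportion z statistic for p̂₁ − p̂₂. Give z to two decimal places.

z = 1.37

p̂₁ = 921/1997 ≈ 0.4612, p̂₂ = 134/319 ≈ 0.4201.
Pooled p̂ = (921+134)/(1997+319) = 1055/2316 = 0.4555.
SE = √(p̂(1−p̂)(1/n₁+1/n₂)) = √(0.4555·0.5445·0.00363555) = √(0.000901696) = 0.0300.
z = (0.4612 − 0.4201)/0.0300 = 0.0411/0.0300 = 1.37.
p-value = 2·P(Z > 1.370) ≈ 0.1708.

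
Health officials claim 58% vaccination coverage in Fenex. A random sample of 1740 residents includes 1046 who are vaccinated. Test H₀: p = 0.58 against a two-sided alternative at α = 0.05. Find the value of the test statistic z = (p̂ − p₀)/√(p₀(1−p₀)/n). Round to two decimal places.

p̂ = 1046/1740 ≈ 0.6011.
Under H₀, SE = √(0.58·0.42/1740) = √(0.00014) = 0.0118.
z = (0.6011 − 0.58)/0.0118 = 0.0211/0.0118 = 1.79.
Two-sided p-value ≈ 2·Φ(−1.787) = 0.0739; since p > α = 0.05, fail to reject H₀.

z = 1.79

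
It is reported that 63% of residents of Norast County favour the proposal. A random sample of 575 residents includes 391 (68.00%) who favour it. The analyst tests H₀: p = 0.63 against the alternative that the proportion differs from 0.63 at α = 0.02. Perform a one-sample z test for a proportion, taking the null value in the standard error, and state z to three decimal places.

p̂ = 391/575 = 0.680000.
Standard error under H₀: √(0.63×0.37/575) = 0.020134.
z = (0.680000 − 0.63)/0.020134 = 0.050000/0.020134 = 2.483.
Two-sided p-value ≈ 2·Φ(−2.483) = 0.0130; since p < α = 0.02, reject H₀.

z = 2.483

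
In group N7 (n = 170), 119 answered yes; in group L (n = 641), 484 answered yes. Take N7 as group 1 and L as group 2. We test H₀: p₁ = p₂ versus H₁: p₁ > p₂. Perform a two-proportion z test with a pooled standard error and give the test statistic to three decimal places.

z = -1.462

p̂₁ = 119/170 = 0.70000, p̂₂ = 484/641 = 0.75507.
Pooled p̂ = (119+484)/(170+641) = 603/811 = 0.74353.
SE = √(0.190695 × 0.00744242) = 0.03767.
z = (0.70000 − 0.75507)/0.03767 = -0.05507/0.03767 = -1.462.
p-value = P(Z > -1.462) ≈ 0.9281.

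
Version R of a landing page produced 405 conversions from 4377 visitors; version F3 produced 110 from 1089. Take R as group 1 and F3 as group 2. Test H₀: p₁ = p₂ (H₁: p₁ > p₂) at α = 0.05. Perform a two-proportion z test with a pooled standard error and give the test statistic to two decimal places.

z = -0.86

p̂₁ = 405/4377 ≈ 0.0925, p̂₂ = 110/1089 ≈ 0.1010.
Pooled p̂ = (405+110)/(4377+1089) = 515/5466 = 0.0942.
SE = √(0.0853416 × 0.00114674) = 0.0099.
z = (0.0925 − 0.1010)/0.0099 = -0.0085/0.0099 = -0.86.
p-value = P(Z > -0.857) ≈ 0.8044; since p > α = 0.05, fail to reject H₀.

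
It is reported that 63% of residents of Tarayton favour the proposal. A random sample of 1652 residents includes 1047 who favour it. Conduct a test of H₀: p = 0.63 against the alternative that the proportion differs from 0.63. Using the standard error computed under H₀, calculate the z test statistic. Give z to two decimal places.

p̂ = 1047/1652 ≈ 0.6338.
Standard error under H₀: √(0.63×0.37/1652) = 0.0119.
z = (0.6338 − 0.63)/0.0119 = 0.0038/0.0119 = 0.32.

z = 0.32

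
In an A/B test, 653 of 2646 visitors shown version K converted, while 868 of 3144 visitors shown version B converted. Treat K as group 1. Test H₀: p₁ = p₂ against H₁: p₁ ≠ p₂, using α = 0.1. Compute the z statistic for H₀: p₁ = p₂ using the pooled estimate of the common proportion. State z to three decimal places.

z = -2.523

p̂₁ = 653/2646 ≈ 0.24679, p̂₂ = 868/3144 ≈ 0.27608.
Pooled p̂ = (653+868)/(2646+3144) = 1521/5790 = 0.26269.
SE = √(p̂(1−p̂)(1/n₁+1/n₂)) = √(0.26269·0.73731·0.000695995) = √(0.000134805) = 0.01161.
z = (0.24679 − 0.27608)/0.01161 = -0.02929/0.01161 = -2.523.
Two-sided p-value ≈ 2·Φ(−2.523) = 0.0116, so at α = 0.1 we reject H₀.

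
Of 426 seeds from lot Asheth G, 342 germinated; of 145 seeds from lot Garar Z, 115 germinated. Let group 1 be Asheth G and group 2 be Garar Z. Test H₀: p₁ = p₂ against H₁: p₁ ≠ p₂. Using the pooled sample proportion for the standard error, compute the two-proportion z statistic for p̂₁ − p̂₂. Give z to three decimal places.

p̂₁ = 342/426 ≈ 0.80282, p̂₂ = 115/145 ≈ 0.79310.
Pooled p̂ = (342+115)/(426+145) = 457/571 = 0.80035.
SE = √(0.15979 × 0.00924397) = 0.03843.
z = (0.80282 − 0.79310)/0.03843 = 0.00972/0.03843 = 0.253.
Two-sided p-value ≈ 2·Φ(−0.253) = 0.8005.

z = 0.253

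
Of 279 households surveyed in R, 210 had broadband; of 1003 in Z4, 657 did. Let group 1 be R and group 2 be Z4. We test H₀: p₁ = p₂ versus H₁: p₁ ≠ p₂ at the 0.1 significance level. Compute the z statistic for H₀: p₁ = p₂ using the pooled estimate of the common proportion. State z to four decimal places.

p̂₁ = 210/279 = 0.7526882, p̂₂ = 657/1003 = 0.6550349.
Pooled p̂ = (210+657)/(279+1003) = 867/1282 = 0.6762871.
SE = √(0.218923 × 0.00458124) = 0.0316692.
z = (0.7526882 − 0.6550349)/0.0316692 = 0.0976533/0.0316692 = 3.0835.
Two-sided p-value ≈ 2·Φ(−3.084) = 0.0020, so at α = 0.1 we reject H₀.

z = 3.0835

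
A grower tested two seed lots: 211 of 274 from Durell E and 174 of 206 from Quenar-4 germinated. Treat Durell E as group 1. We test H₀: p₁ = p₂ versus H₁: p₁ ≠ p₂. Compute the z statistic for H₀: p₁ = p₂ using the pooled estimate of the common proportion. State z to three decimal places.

z = -2.030

p̂₁ = 211/274 = 0.77007, p̂₂ = 174/206 = 0.84466.
Pooled p̂ = (211+174)/(274+206) = 385/480 = 0.80208.
SE = √(p̂(1−p̂)(1/n₁+1/n₂)) = √(0.80208·0.19792·0.008504) = √(0.00134997) = 0.03674.
z = (0.77007 − 0.84466)/0.03674 = -0.07459/0.03674 = -2.030.
Two-sided p-value ≈ 2·Φ(−2.030) = 0.0424.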